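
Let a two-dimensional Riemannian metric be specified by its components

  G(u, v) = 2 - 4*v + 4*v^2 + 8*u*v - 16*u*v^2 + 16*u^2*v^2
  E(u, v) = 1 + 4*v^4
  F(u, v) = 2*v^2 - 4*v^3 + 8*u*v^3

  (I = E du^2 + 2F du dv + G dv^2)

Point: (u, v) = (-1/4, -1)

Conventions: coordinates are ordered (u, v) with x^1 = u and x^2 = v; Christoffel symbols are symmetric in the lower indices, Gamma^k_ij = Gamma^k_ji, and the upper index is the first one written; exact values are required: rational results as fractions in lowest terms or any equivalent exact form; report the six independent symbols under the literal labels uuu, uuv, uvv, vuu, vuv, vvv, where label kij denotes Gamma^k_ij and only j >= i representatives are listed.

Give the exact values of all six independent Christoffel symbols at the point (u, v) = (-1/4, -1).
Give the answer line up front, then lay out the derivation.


Answer: Gamma_uuu = 0, Gamma_uuv = -8/21, Gamma_uvv = -2/7, Gamma_vuu = 0, Gamma_vuv = -16/21, Gamma_vvv = -4/7

E = 5, F = 8, G = 17 at the point
E_u = 0, E_v = -16, F_u = -8, F_v = -22, G_u = -32, G_v = -24
EG - F^2 = 21;  g^inv = (1/21) * [[17, -8], [-8, 5]]
first-kind symbols [ij,l] = (1/2)(d_i g_jl + d_j g_il - d_l g_ij): [uu,u] = E_u/2 = 0, [uu,v] = F_u - E_v/2 = 0, [uv,u] = E_v/2 = -8, [uv,v] = G_u/2 = -16, [vv,u] = F_v - G_u/2 = -6, [vv,v] = G_v/2 = -12
Gamma^u_ij = (G*[ij,u] - F*[ij,v])/(EG - F^2), Gamma^v_ij = (E*[ij,v] - F*[ij,u])/(EG - F^2)


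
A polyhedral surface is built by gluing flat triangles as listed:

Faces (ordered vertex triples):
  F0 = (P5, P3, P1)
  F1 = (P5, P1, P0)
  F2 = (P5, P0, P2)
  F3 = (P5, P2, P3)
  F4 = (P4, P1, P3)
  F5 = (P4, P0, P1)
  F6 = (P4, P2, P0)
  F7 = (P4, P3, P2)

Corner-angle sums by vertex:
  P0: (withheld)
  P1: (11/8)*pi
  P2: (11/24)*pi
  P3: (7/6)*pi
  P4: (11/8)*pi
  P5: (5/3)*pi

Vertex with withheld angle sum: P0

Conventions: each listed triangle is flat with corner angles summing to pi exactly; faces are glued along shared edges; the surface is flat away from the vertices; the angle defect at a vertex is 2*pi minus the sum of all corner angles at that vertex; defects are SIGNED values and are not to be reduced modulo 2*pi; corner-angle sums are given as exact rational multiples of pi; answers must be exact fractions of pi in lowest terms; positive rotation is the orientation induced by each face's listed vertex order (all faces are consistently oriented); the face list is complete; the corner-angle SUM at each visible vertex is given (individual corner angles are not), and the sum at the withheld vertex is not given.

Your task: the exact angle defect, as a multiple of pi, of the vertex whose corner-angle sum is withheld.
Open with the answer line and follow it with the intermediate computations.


Answer: defect(P0) = pi/24

V = 6, E = 12, F = 8; chi = V - E + F = 2
Gauss-Bonnet: total defect = 2*pi*chi = 4*pi; visible defects sum to (95/24)*pi


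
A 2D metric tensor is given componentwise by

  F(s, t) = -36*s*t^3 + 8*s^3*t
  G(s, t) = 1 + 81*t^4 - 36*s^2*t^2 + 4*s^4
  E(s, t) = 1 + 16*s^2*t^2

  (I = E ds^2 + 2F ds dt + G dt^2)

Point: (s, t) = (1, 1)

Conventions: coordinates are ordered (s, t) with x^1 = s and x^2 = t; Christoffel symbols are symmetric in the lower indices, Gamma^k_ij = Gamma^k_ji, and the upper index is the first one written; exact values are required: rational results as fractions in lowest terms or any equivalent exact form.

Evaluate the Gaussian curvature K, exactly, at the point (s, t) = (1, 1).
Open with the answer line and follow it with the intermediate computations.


Answer: K = -2/99

E = 17, F = -28, G = 50, EG - F^2 = 66 at the point
E_s = 32, E_t = 32, F_s = -12, F_t = -100, G_s = -56, G_t = 252
E_tt = 32, F_st = -84, G_ss = -24
Using the Brioschi determinant formula for K from the metric derivatives:
M1 = [[-E_tt/2 + F_st - G_ss/2, E_s/2, F_s - E_t/2], [F_t - G_s/2, E, F], [G_t/2, F, G]] = [[-88, 16, -28], [-72, 17, -28], [126, -28, 50]]; det M1 = -1128
M2 = [[0, E_t/2, G_s/2], [E_t/2, E, F], [G_s/2, F, G]] = [[0, 16, -28], [16, 17, -28], [-28, -28, 50]]; det M2 = -1040
det M1 - det M2 = -88; K = -88 / (66)^2 = -2/99


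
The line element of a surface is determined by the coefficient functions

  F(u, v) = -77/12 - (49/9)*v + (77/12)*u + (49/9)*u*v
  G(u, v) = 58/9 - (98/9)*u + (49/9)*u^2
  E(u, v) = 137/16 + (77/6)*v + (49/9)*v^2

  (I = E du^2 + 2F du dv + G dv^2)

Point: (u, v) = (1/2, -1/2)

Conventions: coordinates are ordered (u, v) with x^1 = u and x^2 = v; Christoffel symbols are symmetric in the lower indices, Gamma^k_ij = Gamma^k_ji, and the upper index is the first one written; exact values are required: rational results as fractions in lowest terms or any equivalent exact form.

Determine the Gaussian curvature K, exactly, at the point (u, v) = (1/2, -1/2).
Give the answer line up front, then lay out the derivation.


Answer: K = -112896/491401

E = 505/144, F = -133/72, G = 85/36, EG - F^2 = 701/144 at the point
E_u = 0, E_v = 133/18, F_u = 133/36, F_v = -49/18, G_u = -49/9, G_v = 0
E_vv = 98/9, F_uv = 49/9, G_uu = 98/9
Evaluate Brioschi's two determinant matrices M1, M2 and divide by (EG - F^2)^2.
M1 = [[-E_vv/2 + F_uv - G_uu/2, E_u/2, F_u - E_v/2], [F_v - G_u/2, E, F], [G_v/2, F, G]] = [[-49/9, 0, 0], [0, 505/144, -133/72], [0, -133/72, 85/36]]; det M1 = -34349/1296
M2 = [[0, E_v/2, G_u/2], [E_v/2, E, F], [G_u/2, F, G]] = [[0, 133/36, -49/18], [133/36, 505/144, -133/72], [-49/18, -133/72, 85/36]]; det M2 = -27293/1296
det M1 - det M2 = -49/9; K = -49/9 / (701/144)^2 = -112896/491401


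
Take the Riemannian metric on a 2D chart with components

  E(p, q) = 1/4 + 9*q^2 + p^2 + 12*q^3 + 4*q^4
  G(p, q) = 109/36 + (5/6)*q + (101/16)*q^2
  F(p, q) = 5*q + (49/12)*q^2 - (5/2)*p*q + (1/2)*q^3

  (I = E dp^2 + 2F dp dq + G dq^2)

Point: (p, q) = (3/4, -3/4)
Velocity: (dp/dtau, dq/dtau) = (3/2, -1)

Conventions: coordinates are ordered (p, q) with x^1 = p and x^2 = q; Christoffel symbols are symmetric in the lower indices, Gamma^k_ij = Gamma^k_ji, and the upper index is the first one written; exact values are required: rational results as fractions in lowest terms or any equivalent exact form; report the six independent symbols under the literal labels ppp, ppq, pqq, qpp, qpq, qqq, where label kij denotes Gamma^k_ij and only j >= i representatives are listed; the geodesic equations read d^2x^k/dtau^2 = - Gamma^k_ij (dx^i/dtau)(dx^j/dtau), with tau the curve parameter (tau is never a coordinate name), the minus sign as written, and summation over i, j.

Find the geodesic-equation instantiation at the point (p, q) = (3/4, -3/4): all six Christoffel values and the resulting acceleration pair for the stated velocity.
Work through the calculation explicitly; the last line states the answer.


E = 133/64, F = -33/128, G = 13717/2304 at the point
E_p = 3/2, E_q = 0, F_p = 15/8, F_q = -69/32, G_p = 0, G_q = -829/96
EG - F^2 = 56705/4608;  g^inv = (4608/56705) * [[13717/2304, 33/128], [33/128, 133/64]]
first-kind symbols [ij,l] = (1/2)(d_i g_jl + d_j g_il - d_l g_ij): [pp,p] = E_p/2 = 3/4, [pp,q] = F_p - E_q/2 = 15/8, [pq,p] = E_q/2 = 0, [pq,q] = G_p/2 = 0, [qq,p] = F_q - G_p/2 = -69/32, [qq,q] = G_q/2 = -829/192
Gamma^p_ij = (G*[ij,p] - F*[ij,q])/(EG - F^2), Gamma^q_ij = (E*[ij,q] - F*[ij,p])/(EG - F^2)
Gamma_ppp = 2073/5155, Gamma_ppq = 0, Gamma_pqq = -5844/5155, Gamma_qpp = 18846/56705, Gamma_qpq = 0, Gamma_qqq = -43908/56705
d^2p/dtau^2 = -(Gamma_ppp*(3/2)^2 + 2*Gamma_ppq*(3/2)*(-1) + Gamma_pqq*(-1)^2) = 4719/20620
d^2q/dtau^2 = -(Gamma_qpp*(3/2)^2 + 2*Gamma_qpq*(3/2)*(-1) + Gamma_qqq*(-1)^2) = 3009/113410

Answer: Gamma_ppp = 2073/5155, Gamma_ppq = 0, Gamma_pqq = -5844/5155, Gamma_qpp = 18846/56705, Gamma_qpq = 0, Gamma_qqq = -43908/56705; accelerations (d^2p/dtau^2, d^2q/dtau^2) = (4719/20620, 3009/113410)


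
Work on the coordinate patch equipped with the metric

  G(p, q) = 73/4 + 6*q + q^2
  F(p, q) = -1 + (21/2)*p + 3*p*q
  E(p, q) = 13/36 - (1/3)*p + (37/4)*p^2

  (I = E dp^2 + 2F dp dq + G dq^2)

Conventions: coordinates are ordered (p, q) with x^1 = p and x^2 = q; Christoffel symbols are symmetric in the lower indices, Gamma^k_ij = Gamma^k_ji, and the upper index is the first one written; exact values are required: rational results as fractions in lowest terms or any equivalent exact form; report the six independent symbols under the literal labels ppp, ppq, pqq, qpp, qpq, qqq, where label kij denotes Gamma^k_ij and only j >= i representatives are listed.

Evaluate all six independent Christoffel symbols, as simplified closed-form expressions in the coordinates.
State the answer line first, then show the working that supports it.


Answer: Gamma_ppp = (36*p*q^2 - 1080*p*q + 8433*p - 24*q^2 + 288*q + 1074)/(36*p^2*q^2 - 1080*p^2*q + 8433*p^2 - 48*p*q^2 + 576*p*q + 2148*p + 52*q^2 + 312*q + 805), Gamma_ppq = 0, Gamma_pqq = (-216*p*q + 3348*p + 144*q + 432)/(36*p^2*q^2 - 1080*p^2*q + 8433*p^2 - 48*p*q^2 + 576*p*q + 2148*p + 52*q^2 + 312*q + 805), Gamma_qpp = (-72*p*q + 1080*p + 156*q + 522)/(36*p^2*q^2 - 1080*p^2*q + 8433*p^2 - 48*p*q^2 + 576*p*q + 2148*p + 52*q^2 + 312*q + 805), Gamma_qpq = 0, Gamma_qqq = (36*p^2*q - 540*p^2 - 48*p*q + 288*p + 52*q + 156)/(36*p^2*q^2 - 1080*p^2*q + 8433*p^2 - 48*p*q^2 + 576*p*q + 2148*p + 52*q^2 + 312*q + 805)

E = 13/36 - (1/3)*p + (37/4)*p^2; F = -1 + (21/2)*p + 3*p*q; G = 73/4 + 6*q + q^2
Gamma^k_ij = (1/2) g^{kl} (d_i g_jl + d_j g_il - d_l g_ij), with g^inv = (1/(EG-F^2)) [[G, -F], [-F, E]]
first partials: E_p = -1/3 + (37/2)*p, E_q = 0, F_p = 21/2 + 3*q, F_q = 3*p, G_p = 0, G_q = 6 + 2*q
D = EG - F^2 = 805/144 + (13/6)*q + (179/12)*p + (13/36)*q^2 + 4*p*q + (937/16)*p^2 - (1/3)*p*q^2 - (15/2)*p^2*q + (1/4)*p^2*q^2
expanded: Gamma^p_pp = (G E_p - 2F F_p + F E_q)/(2D), Gamma^p_pq = (G E_q - F G_p)/(2D), Gamma^p_qq = (2G F_q - G G_p - F G_q)/(2D), Gamma^q_pp = (2E F_p - E E_q - F E_p)/(2D), Gamma^q_pq = (E G_p - F E_q)/(2D), Gamma^q_qq = (E G_q - 2F F_q + F G_p)/(2D); substitute and cancel common factors


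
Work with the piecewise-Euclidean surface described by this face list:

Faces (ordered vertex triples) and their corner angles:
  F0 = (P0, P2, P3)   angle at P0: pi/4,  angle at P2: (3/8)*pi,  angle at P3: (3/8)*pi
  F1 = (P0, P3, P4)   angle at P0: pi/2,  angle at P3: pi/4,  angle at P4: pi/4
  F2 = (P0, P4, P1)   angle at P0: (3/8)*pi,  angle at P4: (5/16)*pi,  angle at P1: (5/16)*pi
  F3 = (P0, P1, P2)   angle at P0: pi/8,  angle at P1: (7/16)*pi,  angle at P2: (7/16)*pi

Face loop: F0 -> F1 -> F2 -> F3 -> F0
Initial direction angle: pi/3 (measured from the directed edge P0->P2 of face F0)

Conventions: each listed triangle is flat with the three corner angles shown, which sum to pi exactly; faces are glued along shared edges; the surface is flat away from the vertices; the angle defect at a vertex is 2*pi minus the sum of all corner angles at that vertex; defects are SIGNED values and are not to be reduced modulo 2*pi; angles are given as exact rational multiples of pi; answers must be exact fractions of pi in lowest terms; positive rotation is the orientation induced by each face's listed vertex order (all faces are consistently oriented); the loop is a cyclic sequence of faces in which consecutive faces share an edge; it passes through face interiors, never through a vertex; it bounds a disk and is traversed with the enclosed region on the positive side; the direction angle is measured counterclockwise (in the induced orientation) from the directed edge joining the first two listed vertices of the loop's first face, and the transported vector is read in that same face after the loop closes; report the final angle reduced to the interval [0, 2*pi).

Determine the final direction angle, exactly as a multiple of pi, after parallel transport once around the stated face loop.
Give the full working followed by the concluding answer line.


enclosed vertex P0: corner angles sum to (5/4)*pi, defect = 2*pi - (5/4)*pi = (3/4)*pi
adding the enclosed defects to the starting angle (mod 2*pi, induced orientation) gives the holonomy
final angle = pi/3 + (3/4)*pi = (13/12)*pi (mod 2*pi)

Answer: final direction angle = (13/12)*pi


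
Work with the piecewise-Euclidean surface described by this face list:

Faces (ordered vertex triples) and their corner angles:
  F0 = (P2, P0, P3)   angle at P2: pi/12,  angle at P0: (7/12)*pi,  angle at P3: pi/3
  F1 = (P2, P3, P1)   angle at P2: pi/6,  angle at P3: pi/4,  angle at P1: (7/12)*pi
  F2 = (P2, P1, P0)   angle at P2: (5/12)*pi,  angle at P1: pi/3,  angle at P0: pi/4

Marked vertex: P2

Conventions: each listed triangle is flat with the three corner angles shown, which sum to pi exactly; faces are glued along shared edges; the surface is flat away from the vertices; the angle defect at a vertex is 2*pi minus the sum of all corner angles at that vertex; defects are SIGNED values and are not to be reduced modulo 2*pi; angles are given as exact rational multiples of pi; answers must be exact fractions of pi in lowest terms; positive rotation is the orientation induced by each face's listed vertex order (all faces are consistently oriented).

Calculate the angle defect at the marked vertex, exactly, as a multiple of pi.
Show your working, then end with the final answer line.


Sum of corner angles at P2: (2/3)*pi
defect = 2*pi - (2/3)*pi

Answer: defect(P2) = (4/3)*pi


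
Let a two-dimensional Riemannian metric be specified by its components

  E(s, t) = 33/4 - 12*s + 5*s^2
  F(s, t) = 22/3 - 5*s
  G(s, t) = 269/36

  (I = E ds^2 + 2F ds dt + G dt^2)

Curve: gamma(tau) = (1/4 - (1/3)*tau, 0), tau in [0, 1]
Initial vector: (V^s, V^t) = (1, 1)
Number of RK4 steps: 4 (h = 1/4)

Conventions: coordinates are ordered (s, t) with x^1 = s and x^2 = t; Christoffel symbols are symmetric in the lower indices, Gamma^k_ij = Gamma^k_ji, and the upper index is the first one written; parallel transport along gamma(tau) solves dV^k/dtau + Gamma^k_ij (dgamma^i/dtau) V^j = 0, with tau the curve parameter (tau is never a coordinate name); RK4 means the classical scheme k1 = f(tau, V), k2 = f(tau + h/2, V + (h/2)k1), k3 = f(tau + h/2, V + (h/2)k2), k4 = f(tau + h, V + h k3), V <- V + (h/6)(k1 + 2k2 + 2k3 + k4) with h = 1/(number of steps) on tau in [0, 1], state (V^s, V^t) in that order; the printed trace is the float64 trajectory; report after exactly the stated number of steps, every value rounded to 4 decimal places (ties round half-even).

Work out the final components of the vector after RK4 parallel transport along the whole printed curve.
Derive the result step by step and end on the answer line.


gamma'(tau) = (-1/3, 0); f(tau, V)^k = -Gamma^k_ij(gamma(tau)) gamma'^i(tau) V^j; h = 1/4; intermediate values shown to 6 dp
curve data and Christoffel symbols at the stage parameters:
  tau = 0.000000: gamma = (0.250000, 0.000000), gamma' = (-0.333333, 0.000000); Gamma_sss = -1.113905, Gamma_sst = 0.000000, Gamma_stt = 0.000000, Gamma_tss = 0.237714, Gamma_tst = 0.000000, Gamma_ttt = 0.000000
  tau = 0.125000: gamma = (0.208333, 0.000000), gamma' = (-0.333333, 0.000000); Gamma_sss = -1.117888, Gamma_sst = 0.000000, Gamma_stt = 0.000000, Gamma_tss = 0.272125, Gamma_tst = 0.000000, Gamma_ttt = 0.000000
  tau = 0.250000: gamma = (0.166667, 0.000000), gamma' = (-0.333333, 0.000000); Gamma_sss = -1.112454, Gamma_sst = 0.000000, Gamma_stt = 0.000000, Gamma_tss = 0.298566, Gamma_tst = 0.000000, Gamma_ttt = 0.000000
  tau = 0.375000: gamma = (0.125000, 0.000000), gamma' = (-0.333333, 0.000000); Gamma_sss = -1.100007, Gamma_sst = 0.000000, Gamma_stt = 0.000000, Gamma_tss = 0.318408, Gamma_tst = 0.000000, Gamma_ttt = 0.000000
  tau = 0.500000: gamma = (0.083333, 0.000000), gamma' = (-0.333333, 0.000000); Gamma_sss = -1.082482, Gamma_sst = 0.000000, Gamma_stt = 0.000000, Gamma_tss = 0.332855, Gamma_tst = 0.000000, Gamma_ttt = 0.000000
  tau = 0.625000: gamma = (0.041667, 0.000000), gamma' = (-0.333333, 0.000000); Gamma_sss = -1.061404, Gamma_sst = 0.000000, Gamma_stt = 0.000000, Gamma_tss = 0.342937, Gamma_tst = 0.000000, Gamma_ttt = 0.000000
  tau = 0.750000: gamma = (0.000000, 0.000000), gamma' = (-0.333333, 0.000000); Gamma_sss = -1.037952, Gamma_sst = 0.000000, Gamma_stt = 0.000000, Gamma_tss = 0.349515, Gamma_tst = 0.000000, Gamma_ttt = 0.000000
  tau = 0.875000: gamma = (-0.041667, 0.000000), gamma' = (-0.333333, 0.000000); Gamma_sss = -1.013027, Gamma_sst = 0.000000, Gamma_stt = 0.000000, Gamma_tss = 0.353297, Gamma_tst = 0.000000, Gamma_ttt = 0.000000
  tau = 1.000000: gamma = (-0.083333, 0.000000), gamma' = (-0.333333, 0.000000); Gamma_sss = -0.987306, Gamma_sst = 0.000000, Gamma_stt = 0.000000, Gamma_tss = 0.354863, Gamma_tst = 0.000000, Gamma_ttt = 0.000000
step 0: V^s = 1.0000, V^t = 1.0000
step 1: k1 = (-0.371302, 0.079238), k2 = (-0.355335, 0.086498), k3 = (-0.356078, 0.086679), k4 = (-0.337808, 0.090663); V <- V + (h/6)(k1 + 2k2 + 2k3 + k4): V^s = 0.9112, V^t = 1.0215
step 2: k1 = (-0.337878, 0.090681), k2 = (-0.318611, 0.092225), k3 = (-0.319494, 0.092481), k4 = (-0.299954, 0.092234); V <- V + (h/6)(k1 + 2k2 + 2k3 + k4): V^s = 0.8314, V^t = 1.0445
step 3: k1 = (-0.299998, 0.092247), k2 = (-0.280889, 0.090755), k3 = (-0.281734, 0.091028), k4 = (-0.263288, 0.088658); V <- V + (h/6)(k1 + 2k2 + 2k3 + k4): V^s = 0.7611, V^t = 1.0672
step 4: k1 = (-0.263315, 0.088667), k2 = (-0.245878, 0.085751), k3 = (-0.246614, 0.086007), k4 = (-0.230177, 0.082732); V <- V + (h/6)(k1 + 2k2 + 2k3 + k4): V^s = 0.6995, V^t = 1.0887

Answer: V^s = 0.6995, V^t = 1.0887


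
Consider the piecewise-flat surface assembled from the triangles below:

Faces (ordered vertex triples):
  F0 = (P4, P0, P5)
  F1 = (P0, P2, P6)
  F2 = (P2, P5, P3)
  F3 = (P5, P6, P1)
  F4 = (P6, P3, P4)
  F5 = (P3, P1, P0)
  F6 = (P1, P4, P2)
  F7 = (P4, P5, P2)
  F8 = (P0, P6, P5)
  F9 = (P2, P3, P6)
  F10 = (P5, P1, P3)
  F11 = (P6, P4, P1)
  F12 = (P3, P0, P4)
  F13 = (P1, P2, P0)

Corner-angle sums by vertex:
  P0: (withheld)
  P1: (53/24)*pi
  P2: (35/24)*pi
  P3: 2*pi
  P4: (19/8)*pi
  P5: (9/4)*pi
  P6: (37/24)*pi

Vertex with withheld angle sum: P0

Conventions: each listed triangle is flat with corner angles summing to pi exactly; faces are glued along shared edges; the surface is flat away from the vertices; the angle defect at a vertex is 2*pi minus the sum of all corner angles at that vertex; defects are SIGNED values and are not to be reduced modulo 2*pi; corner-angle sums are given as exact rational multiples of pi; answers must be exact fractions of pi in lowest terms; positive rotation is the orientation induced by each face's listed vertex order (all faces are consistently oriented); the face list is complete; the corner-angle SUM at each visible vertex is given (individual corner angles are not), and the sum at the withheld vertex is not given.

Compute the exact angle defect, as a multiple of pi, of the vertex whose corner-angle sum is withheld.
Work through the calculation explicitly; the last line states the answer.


V = 7, E = 21, F = 14; chi = V - E + F = 0
Gauss-Bonnet: total defect = 2*pi*chi = 0; visible defects sum to pi/6

Answer: defect(P0) = -pi/6


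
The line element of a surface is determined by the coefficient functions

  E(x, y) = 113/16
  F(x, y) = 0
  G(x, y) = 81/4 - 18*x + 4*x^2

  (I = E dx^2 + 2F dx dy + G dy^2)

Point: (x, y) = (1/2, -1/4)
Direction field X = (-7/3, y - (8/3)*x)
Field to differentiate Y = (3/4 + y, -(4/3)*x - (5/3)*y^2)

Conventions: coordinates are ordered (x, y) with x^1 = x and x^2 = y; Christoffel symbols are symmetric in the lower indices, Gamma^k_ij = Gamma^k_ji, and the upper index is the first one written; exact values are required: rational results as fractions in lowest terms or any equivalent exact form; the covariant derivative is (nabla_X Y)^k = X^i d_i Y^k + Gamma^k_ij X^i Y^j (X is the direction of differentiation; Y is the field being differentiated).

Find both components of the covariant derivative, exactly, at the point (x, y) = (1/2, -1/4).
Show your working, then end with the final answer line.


E = 113/16, F = 0, G = 49/4 at the point
E_x = 0, E_y = 0, F_x = 0, F_y = 0, G_x = -14, G_y = 0
EG - F^2 = 5537/64;  g^inv = (64/5537) * [[49/4, 0], [0, 113/16]]
first-kind symbols [ij,l] = (1/2)(d_i g_jl + d_j g_il - d_l g_ij): [xx,x] = E_x/2 = 0, [xx,y] = F_x - E_y/2 = 0, [xy,x] = E_y/2 = 0, [xy,y] = G_x/2 = -7, [yy,x] = F_y - G_x/2 = 7, [yy,y] = G_y/2 = 0
Gamma^x_ij = (G*[ij,x] - F*[ij,y])/(EG - F^2), Gamma^y_ij = (E*[ij,y] - F*[ij,x])/(EG - F^2)
Gamma_xxx = 0, Gamma_xxy = 0, Gamma_xyy = 112/113, Gamma_yxx = 0, Gamma_yxy = -4/7, Gamma_yyy = 0
X = (-7/3, -19/12), Y = (1/2, -37/48) at the point

Answer: (nabla_X Y)^x = -380/1017, (nabla_X Y)^y = 613/504


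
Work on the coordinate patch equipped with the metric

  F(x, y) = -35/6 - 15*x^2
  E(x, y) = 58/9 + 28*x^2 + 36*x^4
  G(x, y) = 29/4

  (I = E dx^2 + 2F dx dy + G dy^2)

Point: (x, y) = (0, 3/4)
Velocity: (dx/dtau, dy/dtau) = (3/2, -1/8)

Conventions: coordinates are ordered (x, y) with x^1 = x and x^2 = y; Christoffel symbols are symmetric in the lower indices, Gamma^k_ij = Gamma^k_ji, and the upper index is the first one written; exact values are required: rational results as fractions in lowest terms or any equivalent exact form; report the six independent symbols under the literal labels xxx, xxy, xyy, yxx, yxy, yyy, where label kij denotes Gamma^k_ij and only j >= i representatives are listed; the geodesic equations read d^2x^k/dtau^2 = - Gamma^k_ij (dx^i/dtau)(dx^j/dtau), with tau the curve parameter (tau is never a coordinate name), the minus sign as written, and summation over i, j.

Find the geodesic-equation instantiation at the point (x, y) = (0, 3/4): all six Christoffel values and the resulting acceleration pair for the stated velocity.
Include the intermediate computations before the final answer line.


E = 58/9, F = -35/6, G = 29/4 at the point
E_x = 0, E_y = 0, F_x = 0, F_y = 0, G_x = 0, G_y = 0
EG - F^2 = 457/36;  g^inv = (36/457) * [[29/4, 35/6], [35/6, 58/9]]
first-kind symbols [ij,l] = (1/2)(d_i g_jl + d_j g_il - d_l g_ij): [xx,x] = E_x/2 = 0, [xx,y] = F_x - E_y/2 = 0, [xy,x] = E_y/2 = 0, [xy,y] = G_x/2 = 0, [yy,x] = F_y - G_x/2 = 0, [yy,y] = G_y/2 = 0
Gamma^x_ij = (G*[ij,x] - F*[ij,y])/(EG - F^2), Gamma^y_ij = (E*[ij,y] - F*[ij,x])/(EG - F^2)
Gamma_xxx = 0, Gamma_xxy = 0, Gamma_xyy = 0, Gamma_yxx = 0, Gamma_yxy = 0, Gamma_yyy = 0
d^2x/dtau^2 = -(Gamma_xxx*(3/2)^2 + 2*Gamma_xxy*(3/2)*(-1/8) + Gamma_xyy*(-1/8)^2) = 0
d^2y/dtau^2 = -(Gamma_yxx*(3/2)^2 + 2*Gamma_yxy*(3/2)*(-1/8) + Gamma_yyy*(-1/8)^2) = 0

Answer: Gamma_xxx = 0, Gamma_xxy = 0, Gamma_xyy = 0, Gamma_yxx = 0, Gamma_yxy = 0, Gamma_yyy = 0; accelerations (d^2x/dtau^2, d^2y/dtau^2) = (0, 0)


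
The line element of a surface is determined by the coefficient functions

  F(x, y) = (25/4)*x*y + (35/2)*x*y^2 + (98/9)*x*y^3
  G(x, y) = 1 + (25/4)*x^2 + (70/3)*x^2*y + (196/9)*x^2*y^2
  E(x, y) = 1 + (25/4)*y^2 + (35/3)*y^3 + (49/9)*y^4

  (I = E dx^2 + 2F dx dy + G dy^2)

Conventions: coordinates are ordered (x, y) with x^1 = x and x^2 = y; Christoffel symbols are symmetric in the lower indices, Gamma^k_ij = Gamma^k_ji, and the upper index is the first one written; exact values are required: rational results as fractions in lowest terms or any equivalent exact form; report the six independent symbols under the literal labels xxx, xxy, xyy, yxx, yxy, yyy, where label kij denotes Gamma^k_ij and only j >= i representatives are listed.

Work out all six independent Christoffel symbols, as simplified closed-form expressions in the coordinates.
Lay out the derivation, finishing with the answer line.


E = 1 + (25/4)*y^2 + (35/3)*y^3 + (49/9)*y^4; F = (25/4)*x*y + (35/2)*x*y^2 + (98/9)*x*y^3; G = 1 + (25/4)*x^2 + (70/3)*x^2*y + (196/9)*x^2*y^2
Gamma^k_ij = (1/2) g^{kl} (d_i g_jl + d_j g_il - d_l g_ij), with g^inv = (1/(EG-F^2)) [[G, -F], [-F, E]]
first partials: E_x = 0, E_y = (25/2)*y + 35*y^2 + (196/9)*y^3, F_x = (25/4)*y + (35/2)*y^2 + (98/9)*y^3, F_y = (25/4)*x + 35*x*y + (98/3)*x*y^2, G_x = (25/2)*x + (140/3)*x*y + (392/9)*x*y^2, G_y = (70/3)*x^2 + (392/9)*x^2*y
D = EG - F^2 = 1 + (25/4)*y^2 + (25/4)*x^2 + (35/3)*y^3 + (70/3)*x^2*y + (49/9)*y^4 + (196/9)*x^2*y^2
expanded: Gamma^x_xx = (G E_x - 2F F_x + F E_y)/(2D), Gamma^x_xy = (G E_y - F G_x)/(2D), Gamma^x_yy = (2G F_y - G G_x - F G_y)/(2D), Gamma^y_xx = (2E F_x - E E_y - F E_x)/(2D), Gamma^y_xy = (E G_x - F E_y)/(2D), Gamma^y_yy = (E G_y - 2F F_y + F G_x)/(2D); substitute and cancel common factors

Answer: Gamma_xxx = 0, Gamma_xxy = (392*y^3 + 630*y^2 + 225*y)/(784*x^2*y^2 + 840*x^2*y + 225*x^2 + 196*y^4 + 420*y^3 + 225*y^2 + 36), Gamma_xyy = (392*x*y^2 + 420*x*y)/(784*x^2*y^2 + 840*x^2*y + 225*x^2 + 196*y^4 + 420*y^3 + 225*y^2 + 36), Gamma_yxx = 0, Gamma_yxy = (784*x*y^2 + 840*x*y + 225*x)/(784*x^2*y^2 + 840*x^2*y + 225*x^2 + 196*y^4 + 420*y^3 + 225*y^2 + 36), Gamma_yyy = (784*x^2*y + 420*x^2)/(784*x^2*y^2 + 840*x^2*y + 225*x^2 + 196*y^4 + 420*y^3 + 225*y^2 + 36)


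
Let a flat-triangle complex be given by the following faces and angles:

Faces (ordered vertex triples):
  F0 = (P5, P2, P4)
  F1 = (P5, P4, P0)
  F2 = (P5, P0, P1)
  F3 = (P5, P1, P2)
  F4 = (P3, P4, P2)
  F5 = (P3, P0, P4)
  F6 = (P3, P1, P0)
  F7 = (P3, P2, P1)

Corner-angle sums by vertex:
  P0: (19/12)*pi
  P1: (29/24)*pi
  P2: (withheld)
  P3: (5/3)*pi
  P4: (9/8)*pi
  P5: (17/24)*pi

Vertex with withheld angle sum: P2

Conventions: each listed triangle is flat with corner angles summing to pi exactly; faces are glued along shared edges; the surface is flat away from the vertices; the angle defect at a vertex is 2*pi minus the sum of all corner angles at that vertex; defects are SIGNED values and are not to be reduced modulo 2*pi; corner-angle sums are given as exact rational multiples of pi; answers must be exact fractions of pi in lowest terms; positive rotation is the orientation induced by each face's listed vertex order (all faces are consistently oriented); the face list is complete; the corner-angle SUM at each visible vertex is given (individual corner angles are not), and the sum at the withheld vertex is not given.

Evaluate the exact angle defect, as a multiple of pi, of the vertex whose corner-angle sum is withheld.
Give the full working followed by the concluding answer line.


V = 6, E = 12, F = 8; chi = V - E + F = 2
Gauss-Bonnet: total defect = 2*pi*chi = 4*pi; visible defects sum to (89/24)*pi

Answer: defect(P2) = (7/24)*pi


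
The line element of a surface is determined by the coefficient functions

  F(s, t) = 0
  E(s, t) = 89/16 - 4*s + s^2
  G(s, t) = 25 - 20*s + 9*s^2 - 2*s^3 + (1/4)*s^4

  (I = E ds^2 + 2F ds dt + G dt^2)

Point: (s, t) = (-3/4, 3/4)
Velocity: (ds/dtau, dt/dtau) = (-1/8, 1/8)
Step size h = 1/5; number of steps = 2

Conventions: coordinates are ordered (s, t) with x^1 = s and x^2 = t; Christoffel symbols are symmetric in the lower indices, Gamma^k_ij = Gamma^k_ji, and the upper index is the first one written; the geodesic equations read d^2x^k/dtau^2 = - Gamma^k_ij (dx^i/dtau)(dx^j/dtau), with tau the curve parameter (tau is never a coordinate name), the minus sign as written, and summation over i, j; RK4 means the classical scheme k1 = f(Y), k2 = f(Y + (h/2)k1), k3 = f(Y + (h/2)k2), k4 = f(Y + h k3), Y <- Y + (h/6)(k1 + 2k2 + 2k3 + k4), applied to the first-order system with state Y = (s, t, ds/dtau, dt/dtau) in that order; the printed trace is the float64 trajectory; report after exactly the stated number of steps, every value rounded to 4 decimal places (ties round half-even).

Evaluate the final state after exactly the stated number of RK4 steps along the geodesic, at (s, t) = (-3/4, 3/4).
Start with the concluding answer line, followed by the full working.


Answer: s = -0.8021, t = 0.7990, ds/dtau = -0.1353, dt/dtau = 0.1198

f(Y) = (ds/dtau, dt/dtau, -Gamma^s_ij Y'^i Y'^j, -Gamma^t_ij Y'^i Y'^j) with the Gammas evaluated at the stage position; h = 0.200000; intermediate values shown to 6 dp
step 0: s = -0.7500, t = 0.7500, ds/dtau = -0.1250, dt/dtau = 0.1250
step 1:
  k1: at (s, t) = (-0.750000, 0.750000), (ds/dtau, dt/dtau) = (-0.125000, 0.125000); Gamma_sss = -0.301370, Gamma_sst = 0.000000, Gamma_stt = 2.043664, Gamma_tss = 0.000000, Gamma_tst = -0.405530, Gamma_ttt = 0.000000; k1 = (-0.125000, 0.125000, -0.027223, -0.012673)
  k2: at (s, t) = (-0.762500, 0.762500), (ds/dtau, dt/dtau) = (-0.127722, 0.123733); Gamma_sss = -0.300471, Gamma_sst = 0.000000, Gamma_stt = 2.047919, Gamma_tss = 0.000000, Gamma_tst = -0.405314, Gamma_ttt = 0.000000; k2 = (-0.127722, 0.123733, -0.026452, -0.012811)
  k3: at (s, t) = (-0.762772, 0.762373), (ds/dtau, dt/dtau) = (-0.127645, 0.123719); Gamma_sss = -0.300451, Gamma_sst = 0.000000, Gamma_stt = 2.048012, Gamma_tss = 0.000000, Gamma_tst = -0.405309, Gamma_ttt = 0.000000; k3 = (-0.127645, 0.123719, -0.026452, -0.012801)
  k4: at (s, t) = (-0.775529, 0.774744), (ds/dtau, dt/dtau) = (-0.130290, 0.122440); Gamma_sss = -0.299537, Gamma_sst = 0.000000, Gamma_stt = 2.052362, Gamma_tss = 0.000000, Gamma_tst = -0.405081, Gamma_ttt = 0.000000; k4 = (-0.130290, 0.122440, -0.025683, -0.012924)
  Y <- Y + (h/6)(k1 + 2k2 + 2k3 + k4): s = -0.7755, t = 0.7747, ds/dtau = -0.1303, dt/dtau = 0.1224
step 2:
  k1: at (s, t) = (-0.775534, 0.774745), (ds/dtau, dt/dtau) = (-0.130290, 0.122439); Gamma_sss = -0.299537, Gamma_sst = 0.000000, Gamma_stt = 2.052364, Gamma_tss = 0.000000, Gamma_tst = -0.405081, Gamma_ttt = 0.000000; k1 = (-0.130290, 0.122439, -0.025683, -0.012924)
  k2: at (s, t) = (-0.788563, 0.786989), (ds/dtau, dt/dtau) = (-0.132859, 0.121147); Gamma_sss = -0.298607, Gamma_sst = 0.000000, Gamma_stt = 2.056815, Gamma_tss = 0.000000, Gamma_tst = -0.404841, Gamma_ttt = 0.000000; k2 = (-0.132859, 0.121147, -0.024916, -0.013032)
  k3: at (s, t) = (-0.788820, 0.786859), (ds/dtau, dt/dtau) = (-0.132782, 0.121136); Gamma_sss = -0.298588, Gamma_sst = 0.000000, Gamma_stt = 2.056903, Gamma_tss = 0.000000, Gamma_tst = -0.404836, Gamma_ttt = 0.000000; k3 = (-0.132782, 0.121136, -0.024918, -0.013023)
  k4: at (s, t) = (-0.802091, 0.798972), (ds/dtau, dt/dtau) = (-0.135274, 0.119835); Gamma_sss = -0.297645, Gamma_sst = 0.000000, Gamma_stt = 2.061445, Gamma_tss = 0.000000, Gamma_tst = -0.404584, Gamma_ttt = 0.000000; k4 = (-0.135274, 0.119835, -0.024156, -0.013117)
  Y <- Y + (h/6)(k1 + 2k2 + 2k3 + k4): s = -0.8021, t = 0.7990, ds/dtau = -0.1353, dt/dtau = 0.1198


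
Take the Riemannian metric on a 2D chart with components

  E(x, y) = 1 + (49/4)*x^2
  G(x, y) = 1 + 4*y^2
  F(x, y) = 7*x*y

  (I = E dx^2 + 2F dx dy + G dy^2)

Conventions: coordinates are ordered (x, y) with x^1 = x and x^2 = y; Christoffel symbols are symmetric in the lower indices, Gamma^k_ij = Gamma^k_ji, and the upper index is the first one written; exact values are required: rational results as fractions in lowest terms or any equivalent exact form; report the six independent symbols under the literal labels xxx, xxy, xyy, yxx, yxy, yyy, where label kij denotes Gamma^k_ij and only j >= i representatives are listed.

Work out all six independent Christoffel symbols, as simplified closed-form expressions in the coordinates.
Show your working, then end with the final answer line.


E = 1 + (49/4)*x^2; F = 7*x*y; G = 1 + 4*y^2
Gamma^k_ij = (1/2) g^{kl} (d_i g_jl + d_j g_il - d_l g_ij), with g^inv = (1/(EG-F^2)) [[G, -F], [-F, E]]
first partials: E_x = (49/2)*x, E_y = 0, F_x = 7*y, F_y = 7*x, G_x = 0, G_y = 8*y
D = EG - F^2 = 1 + 4*y^2 + (49/4)*x^2
expanded: Gamma^x_xx = (G E_x - 2F F_x + F E_y)/(2D), Gamma^x_xy = (G E_y - F G_x)/(2D), Gamma^x_yy = (2G F_y - G G_x - F G_y)/(2D), Gamma^y_xx = (2E F_x - E E_y - F E_x)/(2D), Gamma^y_xy = (E G_x - F E_y)/(2D), Gamma^y_yy = (E G_y - 2F F_y + F G_x)/(2D); substitute and cancel common factors

Answer: Gamma_xxx = 49*x/(49*x^2 + 16*y^2 + 4), Gamma_xxy = 0, Gamma_xyy = 28*x/(49*x^2 + 16*y^2 + 4), Gamma_yxx = 28*y/(49*x^2 + 16*y^2 + 4), Gamma_yxy = 0, Gamma_yyy = 16*y/(49*x^2 + 16*y^2 + 4)


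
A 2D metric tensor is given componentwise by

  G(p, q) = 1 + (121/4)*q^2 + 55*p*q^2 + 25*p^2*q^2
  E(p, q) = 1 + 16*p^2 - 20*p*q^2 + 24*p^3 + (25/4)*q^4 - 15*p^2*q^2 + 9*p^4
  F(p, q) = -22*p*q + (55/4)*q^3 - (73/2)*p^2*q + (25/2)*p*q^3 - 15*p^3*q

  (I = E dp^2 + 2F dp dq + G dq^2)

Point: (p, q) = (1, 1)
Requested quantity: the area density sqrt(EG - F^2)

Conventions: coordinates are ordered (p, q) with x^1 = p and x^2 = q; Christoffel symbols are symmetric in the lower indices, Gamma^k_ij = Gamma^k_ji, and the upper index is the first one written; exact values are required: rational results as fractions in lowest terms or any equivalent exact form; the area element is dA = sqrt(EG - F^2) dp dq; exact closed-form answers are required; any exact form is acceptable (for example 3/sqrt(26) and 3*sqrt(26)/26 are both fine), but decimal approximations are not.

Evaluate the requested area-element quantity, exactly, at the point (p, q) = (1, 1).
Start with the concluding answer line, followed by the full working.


Answer: sqrt(EG - F^2) = sqrt(526)/2

E = 85/4, F = -189/4, G = 445/4; EG - F^2 = 263/2


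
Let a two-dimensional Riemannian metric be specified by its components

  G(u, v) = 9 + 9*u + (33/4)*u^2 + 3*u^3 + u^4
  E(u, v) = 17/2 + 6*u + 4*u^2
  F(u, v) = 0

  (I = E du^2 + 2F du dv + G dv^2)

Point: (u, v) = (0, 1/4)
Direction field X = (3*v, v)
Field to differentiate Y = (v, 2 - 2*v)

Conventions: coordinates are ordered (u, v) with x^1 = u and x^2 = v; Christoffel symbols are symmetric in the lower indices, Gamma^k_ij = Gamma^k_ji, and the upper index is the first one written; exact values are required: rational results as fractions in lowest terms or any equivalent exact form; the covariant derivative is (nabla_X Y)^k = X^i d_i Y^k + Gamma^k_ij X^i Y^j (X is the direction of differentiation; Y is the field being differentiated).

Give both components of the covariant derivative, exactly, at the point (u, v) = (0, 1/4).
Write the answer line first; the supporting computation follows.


Answer: (nabla_X Y)^u = 2/17, (nabla_X Y)^v = 3/32

E = 17/2, F = 0, G = 9 at the point
E_u = 6, E_v = 0, F_u = 0, F_v = 0, G_u = 9, G_v = 0
EG - F^2 = 153/2;  g^inv = (2/153) * [[9, 0], [0, 17/2]]
first-kind symbols [ij,l] = (1/2)(d_i g_jl + d_j g_il - d_l g_ij): [uu,u] = E_u/2 = 3, [uu,v] = F_u - E_v/2 = 0, [uv,u] = E_v/2 = 0, [uv,v] = G_u/2 = 9/2, [vv,u] = F_v - G_u/2 = -9/2, [vv,v] = G_v/2 = 0
Gamma^u_ij = (G*[ij,u] - F*[ij,v])/(EG - F^2), Gamma^v_ij = (E*[ij,v] - F*[ij,u])/(EG - F^2)
Gamma_uuu = 6/17, Gamma_uuv = 0, Gamma_uvv = -9/17, Gamma_vuu = 0, Gamma_vuv = 1/2, Gamma_vvv = 0
X = (3/4, 1/4), Y = (1/4, 3/2) at the point


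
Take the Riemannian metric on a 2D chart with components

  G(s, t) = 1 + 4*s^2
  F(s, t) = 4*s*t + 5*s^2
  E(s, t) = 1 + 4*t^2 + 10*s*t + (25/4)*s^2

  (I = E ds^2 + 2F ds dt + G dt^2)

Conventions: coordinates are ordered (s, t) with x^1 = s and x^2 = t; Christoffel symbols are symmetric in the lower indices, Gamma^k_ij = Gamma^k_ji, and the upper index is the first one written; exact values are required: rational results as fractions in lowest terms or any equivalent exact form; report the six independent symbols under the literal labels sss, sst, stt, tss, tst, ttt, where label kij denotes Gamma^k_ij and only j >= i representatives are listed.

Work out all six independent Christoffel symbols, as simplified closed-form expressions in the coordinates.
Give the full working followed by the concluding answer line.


E = 1 + 4*t^2 + 10*s*t + (25/4)*s^2; F = 4*s*t + 5*s^2; G = 1 + 4*s^2
Gamma^k_ij = (1/2) g^{kl} (d_i g_jl + d_j g_il - d_l g_ij), with g^inv = (1/(EG-F^2)) [[G, -F], [-F, E]]
first partials: E_s = 10*t + (25/2)*s, E_t = 8*t + 10*s, F_s = 4*t + 10*s, F_t = 4*s, G_s = 8*s, G_t = 0
D = EG - F^2 = 1 + 4*t^2 + 10*s*t + (41/4)*s^2
expanded: Gamma^s_ss = (G E_s - 2F F_s + F E_t)/(2D), Gamma^s_st = (G E_t - F G_s)/(2D), Gamma^s_tt = (2G F_t - G G_s - F G_t)/(2D), Gamma^t_ss = (2E F_s - E E_t - F E_s)/(2D), Gamma^t_st = (E G_s - F E_t)/(2D), Gamma^t_tt = (E G_t - 2F F_t + F G_s)/(2D); substitute and cancel common factors

Answer: Gamma_sss = (25*s + 20*t)/(41*s^2 + 40*s*t + 16*t^2 + 4), Gamma_sst = (20*s + 16*t)/(41*s^2 + 40*s*t + 16*t^2 + 4), Gamma_stt = 0, Gamma_tss = 20*s/(41*s^2 + 40*s*t + 16*t^2 + 4), Gamma_tst = 16*s/(41*s^2 + 40*s*t + 16*t^2 + 4), Gamma_ttt = 0


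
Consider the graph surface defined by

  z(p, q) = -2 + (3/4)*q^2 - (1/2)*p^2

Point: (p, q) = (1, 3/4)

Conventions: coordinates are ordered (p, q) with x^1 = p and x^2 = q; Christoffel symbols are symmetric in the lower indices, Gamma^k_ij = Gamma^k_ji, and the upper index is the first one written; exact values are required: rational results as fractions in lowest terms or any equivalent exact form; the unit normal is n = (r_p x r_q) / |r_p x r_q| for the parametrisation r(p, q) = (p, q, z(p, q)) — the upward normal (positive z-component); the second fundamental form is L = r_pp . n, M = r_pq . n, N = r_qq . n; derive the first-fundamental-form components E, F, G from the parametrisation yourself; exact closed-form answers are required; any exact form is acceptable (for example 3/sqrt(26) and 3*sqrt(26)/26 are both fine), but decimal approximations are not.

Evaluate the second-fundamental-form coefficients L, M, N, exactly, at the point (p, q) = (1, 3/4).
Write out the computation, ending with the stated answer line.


z_p = -1, z_q = 9/8, z_pp = -1, z_pq = 0, z_qq = 3/2
E = 2, F = -9/8, G = 145/64; answer radicand W^2 = 209/64
unnormalised second-form numerators: l = -1, m = 0, n = 3/2; L = l/sqrt(209/64), and similarly M = m/sqrt(W^2), N = n/sqrt(W^2)

Answer: L = -8*sqrt(209)/209, M = 0, N = 12*sqrt(209)/209


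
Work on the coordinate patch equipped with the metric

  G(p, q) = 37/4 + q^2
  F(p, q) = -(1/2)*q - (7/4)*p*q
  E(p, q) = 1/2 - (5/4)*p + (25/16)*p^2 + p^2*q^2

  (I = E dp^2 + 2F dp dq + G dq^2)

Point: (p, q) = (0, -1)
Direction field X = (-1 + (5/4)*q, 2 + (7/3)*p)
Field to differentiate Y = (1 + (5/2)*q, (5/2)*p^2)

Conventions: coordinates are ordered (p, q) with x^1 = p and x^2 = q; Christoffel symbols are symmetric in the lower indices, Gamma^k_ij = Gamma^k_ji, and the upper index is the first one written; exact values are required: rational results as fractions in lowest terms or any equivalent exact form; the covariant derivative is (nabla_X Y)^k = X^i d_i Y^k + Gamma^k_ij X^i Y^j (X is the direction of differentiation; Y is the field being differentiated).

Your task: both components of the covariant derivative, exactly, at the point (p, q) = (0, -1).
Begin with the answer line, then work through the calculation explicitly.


Answer: (nabla_X Y)^p = -17/416, (nabla_X Y)^q = 171/208

E = 1/2, F = 1/2, G = 41/4 at the point
E_p = -5/4, E_q = 0, F_p = 7/4, F_q = -1/2, G_p = 0, G_q = -2
EG - F^2 = 39/8;  g^inv = (8/39) * [[41/4, -1/2], [-1/2, 1/2]]
first-kind symbols [ij,l] = (1/2)(d_i g_jl + d_j g_il - d_l g_ij): [pp,p] = E_p/2 = -5/8, [pp,q] = F_p - E_q/2 = 7/4, [pq,p] = E_q/2 = 0, [pq,q] = G_p/2 = 0, [qq,p] = F_q - G_p/2 = -1/2, [qq,q] = G_q/2 = -1
Gamma^p_ij = (G*[ij,p] - F*[ij,q])/(EG - F^2), Gamma^q_ij = (E*[ij,q] - F*[ij,p])/(EG - F^2)
Gamma_ppp = -233/156, Gamma_ppq = 0, Gamma_pqq = -37/39, Gamma_qpp = 19/78, Gamma_qpq = 0, Gamma_qqq = -2/39
X = (-9/4, 2), Y = (-3/2, 0) at the point


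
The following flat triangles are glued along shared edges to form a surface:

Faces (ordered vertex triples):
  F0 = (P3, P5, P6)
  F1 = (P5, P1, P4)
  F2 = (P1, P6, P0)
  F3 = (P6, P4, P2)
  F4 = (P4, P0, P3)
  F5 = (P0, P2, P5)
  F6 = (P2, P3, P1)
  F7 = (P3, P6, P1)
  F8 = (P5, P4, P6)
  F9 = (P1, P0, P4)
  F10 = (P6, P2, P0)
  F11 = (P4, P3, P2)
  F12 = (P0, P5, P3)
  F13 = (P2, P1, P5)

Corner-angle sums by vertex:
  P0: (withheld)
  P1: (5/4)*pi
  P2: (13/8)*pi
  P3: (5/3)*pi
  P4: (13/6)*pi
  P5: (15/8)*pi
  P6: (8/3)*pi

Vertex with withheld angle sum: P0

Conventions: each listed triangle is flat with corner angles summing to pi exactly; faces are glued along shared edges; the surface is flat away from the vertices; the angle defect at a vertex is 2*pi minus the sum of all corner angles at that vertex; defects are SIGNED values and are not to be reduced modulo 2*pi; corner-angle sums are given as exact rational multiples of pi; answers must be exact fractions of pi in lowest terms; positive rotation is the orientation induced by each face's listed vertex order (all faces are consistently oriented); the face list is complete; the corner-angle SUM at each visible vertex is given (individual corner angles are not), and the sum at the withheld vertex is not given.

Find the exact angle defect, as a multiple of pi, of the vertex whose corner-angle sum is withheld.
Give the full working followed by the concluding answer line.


V = 7, E = 21, F = 14; chi = V - E + F = 0
Gauss-Bonnet: total defect = 2*pi*chi = 0; visible defects sum to (3/4)*pi

Answer: defect(P0) = (-3/4)*pi
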